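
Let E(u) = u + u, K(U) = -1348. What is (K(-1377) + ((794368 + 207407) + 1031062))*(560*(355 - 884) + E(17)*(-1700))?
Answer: -719228365560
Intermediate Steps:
E(u) = 2*u
(K(-1377) + ((794368 + 207407) + 1031062))*(560*(355 - 884) + E(17)*(-1700)) = (-1348 + ((794368 + 207407) + 1031062))*(560*(355 - 884) + (2*17)*(-1700)) = (-1348 + (1001775 + 1031062))*(560*(-529) + 34*(-1700)) = (-1348 + 2032837)*(-296240 - 57800) = 2031489*(-354040) = -719228365560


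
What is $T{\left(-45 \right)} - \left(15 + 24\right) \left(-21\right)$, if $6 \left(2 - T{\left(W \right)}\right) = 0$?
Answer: $821$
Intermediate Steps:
$T{\left(W \right)} = 2$ ($T{\left(W \right)} = 2 - 0 = 2 + 0 = 2$)
$T{\left(-45 \right)} - \left(15 + 24\right) \left(-21\right) = 2 - \left(15 + 24\right) \left(-21\right) = 2 - 39 \left(-21\right) = 2 - -819 = 2 + 819 = 821$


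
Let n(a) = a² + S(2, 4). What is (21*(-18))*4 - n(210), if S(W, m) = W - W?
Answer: -45612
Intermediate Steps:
S(W, m) = 0
n(a) = a² (n(a) = a² + 0 = a²)
(21*(-18))*4 - n(210) = (21*(-18))*4 - 1*210² = -378*4 - 1*44100 = -1512 - 44100 = -45612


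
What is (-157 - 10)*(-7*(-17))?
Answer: -19873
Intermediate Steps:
(-157 - 10)*(-7*(-17)) = -167*119 = -19873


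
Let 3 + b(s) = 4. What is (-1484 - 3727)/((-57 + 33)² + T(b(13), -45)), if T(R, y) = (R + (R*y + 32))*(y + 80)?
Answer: -1737/52 ≈ -33.404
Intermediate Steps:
b(s) = 1 (b(s) = -3 + 4 = 1)
T(R, y) = (80 + y)*(32 + R + R*y) (T(R, y) = (R + (32 + R*y))*(80 + y) = (32 + R + R*y)*(80 + y) = (80 + y)*(32 + R + R*y))
(-1484 - 3727)/((-57 + 33)² + T(b(13), -45)) = (-1484 - 3727)/((-57 + 33)² + (2560 + 32*(-45) + 80*1 + 1*(-45)² + 81*1*(-45))) = -5211/((-24)² + (2560 - 1440 + 80 + 1*2025 - 3645)) = -5211/(576 + (2560 - 1440 + 80 + 2025 - 3645)) = -5211/(576 - 420) = -5211/156 = -5211*1/156 = -1737/52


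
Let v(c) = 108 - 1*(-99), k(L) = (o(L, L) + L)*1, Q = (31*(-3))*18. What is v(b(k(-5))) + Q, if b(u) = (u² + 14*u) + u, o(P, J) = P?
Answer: -1467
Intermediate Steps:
Q = -1674 (Q = -93*18 = -1674)
k(L) = 2*L (k(L) = (L + L)*1 = (2*L)*1 = 2*L)
b(u) = u² + 15*u
v(c) = 207 (v(c) = 108 + 99 = 207)
v(b(k(-5))) + Q = 207 - 1674 = -1467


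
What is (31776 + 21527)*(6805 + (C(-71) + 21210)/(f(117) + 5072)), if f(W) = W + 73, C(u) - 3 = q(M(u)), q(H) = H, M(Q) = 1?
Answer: 954899898286/2631 ≈ 3.6294e+8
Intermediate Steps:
C(u) = 4 (C(u) = 3 + 1 = 4)
f(W) = 73 + W
(31776 + 21527)*(6805 + (C(-71) + 21210)/(f(117) + 5072)) = (31776 + 21527)*(6805 + (4 + 21210)/((73 + 117) + 5072)) = 53303*(6805 + 21214/(190 + 5072)) = 53303*(6805 + 21214/5262) = 53303*(6805 + 21214*(1/5262)) = 53303*(6805 + 10607/2631) = 53303*(17914562/2631) = 954899898286/2631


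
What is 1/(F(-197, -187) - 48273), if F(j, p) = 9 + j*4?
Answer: -1/49052 ≈ -2.0387e-5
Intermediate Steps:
F(j, p) = 9 + 4*j
1/(F(-197, -187) - 48273) = 1/((9 + 4*(-197)) - 48273) = 1/((9 - 788) - 48273) = 1/(-779 - 48273) = 1/(-49052) = -1/49052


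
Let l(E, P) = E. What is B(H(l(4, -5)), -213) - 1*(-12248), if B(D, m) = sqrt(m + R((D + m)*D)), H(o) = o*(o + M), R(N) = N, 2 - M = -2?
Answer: 12248 + I*sqrt(6005) ≈ 12248.0 + 77.492*I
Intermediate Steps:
M = 4 (M = 2 - 1*(-2) = 2 + 2 = 4)
H(o) = o*(4 + o) (H(o) = o*(o + 4) = o*(4 + o))
B(D, m) = sqrt(m + D*(D + m)) (B(D, m) = sqrt(m + (D + m)*D) = sqrt(m + D*(D + m)))
B(H(l(4, -5)), -213) - 1*(-12248) = sqrt(-213 + (4*(4 + 4))*(4*(4 + 4) - 213)) - 1*(-12248) = sqrt(-213 + (4*8)*(4*8 - 213)) + 12248 = sqrt(-213 + 32*(32 - 213)) + 12248 = sqrt(-213 + 32*(-181)) + 12248 = sqrt(-213 - 5792) + 12248 = sqrt(-6005) + 12248 = I*sqrt(6005) + 12248 = 12248 + I*sqrt(6005)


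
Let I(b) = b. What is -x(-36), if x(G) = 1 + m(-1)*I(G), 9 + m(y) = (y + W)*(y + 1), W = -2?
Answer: -325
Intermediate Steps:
m(y) = -9 + (1 + y)*(-2 + y) (m(y) = -9 + (y - 2)*(y + 1) = -9 + (-2 + y)*(1 + y) = -9 + (1 + y)*(-2 + y))
x(G) = 1 - 9*G (x(G) = 1 + (-11 + (-1)² - 1*(-1))*G = 1 + (-11 + 1 + 1)*G = 1 - 9*G)
-x(-36) = -(1 - 9*(-36)) = -(1 + 324) = -1*325 = -325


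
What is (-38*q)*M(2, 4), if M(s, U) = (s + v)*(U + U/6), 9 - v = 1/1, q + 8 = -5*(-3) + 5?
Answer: -21280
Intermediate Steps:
q = 12 (q = -8 + (-5*(-3) + 5) = -8 + (15 + 5) = -8 + 20 = 12)
v = 8 (v = 9 - 1/1 = 9 - 1*1 = 9 - 1 = 8)
M(s, U) = 7*U*(8 + s)/6 (M(s, U) = (s + 8)*(U + U/6) = (8 + s)*(U + U*(⅙)) = (8 + s)*(U + U/6) = (8 + s)*(7*U/6) = 7*U*(8 + s)/6)
(-38*q)*M(2, 4) = (-38*12)*((7/6)*4*(8 + 2)) = -532*4*10 = -456*140/3 = -21280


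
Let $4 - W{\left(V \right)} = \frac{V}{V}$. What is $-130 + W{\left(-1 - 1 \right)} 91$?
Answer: $143$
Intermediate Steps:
$W{\left(V \right)} = 3$ ($W{\left(V \right)} = 4 - \frac{V}{V} = 4 - 1 = 3$)
$-130 + W{\left(-1 - 1 \right)} 91 = -130 + 3 \cdot 91 = -130 + 273 = 143$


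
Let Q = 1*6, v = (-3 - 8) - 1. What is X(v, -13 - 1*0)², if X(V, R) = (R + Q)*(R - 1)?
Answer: 9604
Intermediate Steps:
v = -12 (v = -11 - 1 = -12)
Q = 6
X(V, R) = (-1 + R)*(6 + R) (X(V, R) = (R + 6)*(R - 1) = (6 + R)*(-1 + R) = (-1 + R)*(6 + R))
X(v, -13 - 1*0)² = (-6 + (-13 - 1*0)² + 5*(-13 - 1*0))² = (-6 + (-13 + 0)² + 5*(-13 + 0))² = (-6 + (-13)² + 5*(-13))² = (-6 + 169 - 65)² = 98² = 9604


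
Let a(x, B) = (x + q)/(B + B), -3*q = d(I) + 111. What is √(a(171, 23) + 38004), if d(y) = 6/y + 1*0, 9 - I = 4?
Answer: √502641310/115 ≈ 194.95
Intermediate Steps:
I = 5 (I = 9 - 1*4 = 9 - 4 = 5)
d(y) = 6/y (d(y) = 6/y + 0 = 6/y)
q = -187/5 (q = -(6/5 + 111)/3 = -⅓*561/5 = -187/5 ≈ -37.400)
a(x, B) = (-187/5 + x)/(2*B) (a(x, B) = (x - 187/5)/(B + B) = (-187/5 + x)/((2*B)) = (-187/5 + x)*(1/(2*B)) = (-187/5 + x)/(2*B))
√(a(171, 23) + 38004) = √((⅒)*(-187 + 5*171)/23 + 38004) = √((⅒)*(1/23)*(-187 + 855) + 38004) = √((⅒)*(1/23)*668 + 38004) = √(334/115 + 38004) = √(4370794/115) = √502641310/115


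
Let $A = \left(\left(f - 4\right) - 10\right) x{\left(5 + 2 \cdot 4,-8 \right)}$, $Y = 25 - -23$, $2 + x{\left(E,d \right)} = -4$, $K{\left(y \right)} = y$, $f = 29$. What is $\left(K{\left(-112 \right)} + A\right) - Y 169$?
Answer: $-8314$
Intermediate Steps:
$x{\left(E,d \right)} = -6$ ($x{\left(E,d \right)} = -2 - 4 = -6$)
$Y = 48$ ($Y = 25 + 23 = 48$)
$A = -90$ ($A = \left(\left(29 - 4\right) - 10\right) \left(-6\right) = \left(25 - 10\right) \left(-6\right) = 15 \left(-6\right) = -90$)
$\left(K{\left(-112 \right)} + A\right) - Y 169 = \left(-112 - 90\right) - 48 \cdot 169 = -202 - 8112 = -8314$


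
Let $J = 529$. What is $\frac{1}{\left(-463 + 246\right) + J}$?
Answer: $\frac{1}{312} \approx 0.0032051$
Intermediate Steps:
$\frac{1}{\left(-463 + 246\right) + J} = \frac{1}{\left(-463 + 246\right) + 529} = \frac{1}{-217 + 529} = \frac{1}{312}$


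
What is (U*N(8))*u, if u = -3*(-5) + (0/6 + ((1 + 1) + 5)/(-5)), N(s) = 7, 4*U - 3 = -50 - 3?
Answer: -1190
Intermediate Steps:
U = -25/2 (U = ¾ + (-50 - 3)/4 = ¾ + (¼)*(-53) = ¾ - 53/4 = -25/2 ≈ -12.500)
u = 68/5 (u = 15 + (0*(⅙) + (2 + 5)*(-⅕)) = 15 + (0 + 7*(-⅕)) = 15 + (0 - 7/5) = 15 - 7/5 = 68/5 ≈ 13.600)
(U*N(8))*u = -25/2*7*(68/5) = -175/2*68/5 = -1190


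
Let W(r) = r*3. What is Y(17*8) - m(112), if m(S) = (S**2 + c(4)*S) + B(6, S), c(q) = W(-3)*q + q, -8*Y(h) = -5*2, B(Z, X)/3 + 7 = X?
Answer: -37095/4 ≈ -9273.8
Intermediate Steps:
B(Z, X) = -21 + 3*X
W(r) = 3*r
Y(h) = 5/4 (Y(h) = -(-5)*2/8 = -1/8*(-10) = 5/4)
c(q) = -8*q (c(q) = (3*(-3))*q + q = -9*q + q = -8*q)
m(S) = -21 + S**2 - 29*S (m(S) = (S**2 + (-8*4)*S) + (-21 + 3*S) = (S**2 - 32*S) + (-21 + 3*S) = -21 + S**2 - 29*S)
Y(17*8) - m(112) = 5/4 - (-21 + 112**2 - 29*112) = 5/4 - (-21 + 12544 - 3248) = 5/4 - 1*9275 = 5/4 - 9275 = -37095/4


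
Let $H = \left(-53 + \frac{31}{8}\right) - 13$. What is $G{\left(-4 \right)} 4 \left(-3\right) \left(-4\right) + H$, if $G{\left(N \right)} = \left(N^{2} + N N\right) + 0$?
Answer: $\frac{11791}{8} \approx 1473.9$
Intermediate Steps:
$H = - \frac{497}{8}$ ($H = \left(-53 + 31 \cdot \frac{1}{8}\right) - 13 = \left(-53 + \frac{31}{8}\right) - 13 = - \frac{393}{8} - 13 = - \frac{497}{8} \approx -62.125$)
$G{\left(N \right)} = 2 N^{2}$ ($G{\left(N \right)} = \left(N^{2} + N^{2}\right) + 0 = 2 N^{2} + 0 = 2 N^{2}$)
$G{\left(-4 \right)} 4 \left(-3\right) \left(-4\right) + H = 2 \left(-4\right)^{2} \cdot 4 \left(-3\right) \left(-4\right) - \frac{497}{8} = 2 \cdot 16 \left(\left(-12\right) \left(-4\right)\right) - \frac{497}{8} = 32 \cdot 48 - \frac{497}{8} = 1536 - \frac{497}{8} = \frac{11791}{8}$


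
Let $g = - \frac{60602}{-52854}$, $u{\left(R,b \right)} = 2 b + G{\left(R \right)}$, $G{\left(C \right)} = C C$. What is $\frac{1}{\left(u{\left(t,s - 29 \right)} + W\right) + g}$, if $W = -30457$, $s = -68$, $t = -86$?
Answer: $- \frac{26427}{614529584} \approx -4.3004 \cdot 10^{-5}$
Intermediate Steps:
$G{\left(C \right)} = C^{2}$
$u{\left(R,b \right)} = R^{2} + 2 b$ ($u{\left(R,b \right)} = 2 b + R^{2} = R^{2} + 2 b$)
$g = \frac{30301}{26427}$ ($g = \left(-60602\right) \left(- \frac{1}{52854}\right) = \frac{30301}{26427} \approx 1.1466$)
$\frac{1}{\left(u{\left(t,s - 29 \right)} + W\right) + g} = \frac{1}{\left(\left(\left(-86\right)^{2} + 2 \left(-68 - 29\right)\right) - 30457\right) + \frac{30301}{26427}} = \frac{1}{\left(\left(7396 + 2 \left(-68 - 29\right)\right) - 30457\right) + \frac{30301}{26427}} = \frac{1}{\left(\left(7396 + 2 \left(-97\right)\right) - 30457\right) + \frac{30301}{26427}} = \frac{1}{\left(\left(7396 - 194\right) - 30457\right) + \frac{30301}{26427}} = \frac{1}{\left(7202 - 30457\right) + \frac{30301}{26427}} = \frac{1}{-23255 + \frac{30301}{26427}} = \frac{1}{- \frac{614529584}{26427}} = - \frac{26427}{614529584}$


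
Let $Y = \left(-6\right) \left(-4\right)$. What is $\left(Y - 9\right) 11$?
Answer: $165$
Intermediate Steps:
$Y = 24$
$\left(Y - 9\right) 11 = \left(24 - 9\right) 11 = 15 \cdot 11 = 165$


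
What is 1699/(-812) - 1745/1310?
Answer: -364263/106372 ≈ -3.4244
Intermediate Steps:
1699/(-812) - 1745/1310 = 1699*(-1/812) - 1745*1/1310 = -1699/812 - 349/262 = -364263/106372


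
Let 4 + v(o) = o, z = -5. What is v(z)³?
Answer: -729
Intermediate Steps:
v(o) = -4 + o
v(z)³ = (-4 - 5)³ = (-9)³ = -729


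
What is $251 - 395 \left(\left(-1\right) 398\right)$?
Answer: $157461$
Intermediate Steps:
$251 - 395 \left(\left(-1\right) 398\right) = 251 - -157210 = 251 + 157210 = 157461$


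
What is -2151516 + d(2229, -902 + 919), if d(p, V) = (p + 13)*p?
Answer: 2845902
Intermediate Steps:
d(p, V) = p*(13 + p) (d(p, V) = (13 + p)*p = p*(13 + p))
-2151516 + d(2229, -902 + 919) = -2151516 + 2229*(13 + 2229) = -2151516 + 2229*2242 = -2151516 + 4997418 = 2845902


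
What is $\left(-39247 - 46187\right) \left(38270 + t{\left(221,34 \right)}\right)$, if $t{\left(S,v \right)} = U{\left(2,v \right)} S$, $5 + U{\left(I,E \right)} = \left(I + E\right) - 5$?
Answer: $-3760462944$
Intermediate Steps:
$U{\left(I,E \right)} = -10 + E + I$ ($U{\left(I,E \right)} = -5 - \left(5 - E - I\right) = -5 + \left(-5 + E + I\right) = -10 + E + I$)
$t{\left(S,v \right)} = S \left(-8 + v\right)$ ($t{\left(S,v \right)} = \left(-10 + v + 2\right) S = \left(-8 + v\right) S = S \left(-8 + v\right)$)
$\left(-39247 - 46187\right) \left(38270 + t{\left(221,34 \right)}\right) = \left(-39247 - 46187\right) \left(38270 + 221 \left(-8 + 34\right)\right) = - 85434 \left(38270 + 221 \cdot 26\right) = - 85434 \left(38270 + 5746\right) = \left(-85434\right) 44016 = -3760462944$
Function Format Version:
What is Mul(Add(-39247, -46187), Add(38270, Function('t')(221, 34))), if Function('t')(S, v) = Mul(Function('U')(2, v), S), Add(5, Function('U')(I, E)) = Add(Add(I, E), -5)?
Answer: -3760462944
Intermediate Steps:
Function('U')(I, E) = Add(-10, E, I) (Function('U')(I, E) = Add(-5, Add(Add(I, E), -5)) = Add(-5, Add(Add(E, I), -5)) = Add(-5, Add(-5, E, I)) = Add(-10, E, I))
Function('t')(S, v) = Mul(S, Add(-8, v)) (Function('t')(S, v) = Mul(Add(-10, v, 2), S) = Mul(Add(-8, v), S) = Mul(S, Add(-8, v)))
Mul(Add(-39247, -46187), Add(38270, Function('t')(221, 34))) = Mul(Add(-39247, -46187), Add(38270, Mul(221, Add(-8, 34)))) = Mul(-85434, Add(38270, Mul(221, 26))) = Mul(-85434, Add(38270, 5746)) = Mul(-85434, 44016) = -3760462944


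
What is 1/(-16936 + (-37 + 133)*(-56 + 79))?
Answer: -1/14728 ≈ -6.7898e-5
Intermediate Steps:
1/(-16936 + (-37 + 133)*(-56 + 79)) = 1/(-16936 + 96*23) = 1/(-16936 + 2208) = 1/(-14728) = -1/14728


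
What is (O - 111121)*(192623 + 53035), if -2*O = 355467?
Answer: -70959418761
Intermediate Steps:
O = -355467/2 (O = -½*355467 = -355467/2 ≈ -1.7773e+5)
(O - 111121)*(192623 + 53035) = (-355467/2 - 111121)*(192623 + 53035) = -577709/2*245658 = -70959418761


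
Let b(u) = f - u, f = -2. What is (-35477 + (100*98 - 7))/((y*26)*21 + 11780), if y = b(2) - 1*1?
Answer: -12842/4525 ≈ -2.8380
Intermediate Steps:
b(u) = -2 - u
y = -5 (y = (-2 - 1*2) - 1*1 = (-2 - 2) - 1 = -4 - 1 = -5)
(-35477 + (100*98 - 7))/((y*26)*21 + 11780) = (-35477 + (100*98 - 7))/(-5*26*21 + 11780) = (-35477 + (9800 - 7))/(-130*21 + 11780) = (-35477 + 9793)/(-2730 + 11780) = -25684/9050 = -25684*1/9050 = -12842/4525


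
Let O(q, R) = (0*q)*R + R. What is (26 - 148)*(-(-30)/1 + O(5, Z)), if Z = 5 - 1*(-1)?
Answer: -4392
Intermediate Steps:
Z = 6 (Z = 5 + 1 = 6)
O(q, R) = R (O(q, R) = 0*R + R = 0 + R = R)
(26 - 148)*(-(-30)/1 + O(5, Z)) = (26 - 148)*(-(-30)/1 + 6) = -122*(-(-30) + 6) = -122*(-6*(-5) + 6) = -122*(30 + 6) = -122*36 = -4392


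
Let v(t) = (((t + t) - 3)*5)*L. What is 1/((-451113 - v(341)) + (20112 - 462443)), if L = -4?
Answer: -1/879864 ≈ -1.1365e-6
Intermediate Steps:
v(t) = 60 - 40*t (v(t) = (((t + t) - 3)*5)*(-4) = ((2*t - 3)*5)*(-4) = ((-3 + 2*t)*5)*(-4) = (-15 + 10*t)*(-4) = 60 - 40*t)
1/((-451113 - v(341)) + (20112 - 462443)) = 1/((-451113 - (60 - 40*341)) + (20112 - 462443)) = 1/((-451113 - (60 - 13640)) - 442331) = 1/((-451113 - 1*(-13580)) - 442331) = 1/((-451113 + 13580) - 442331) = 1/(-437533 - 442331) = 1/(-879864) = -1/879864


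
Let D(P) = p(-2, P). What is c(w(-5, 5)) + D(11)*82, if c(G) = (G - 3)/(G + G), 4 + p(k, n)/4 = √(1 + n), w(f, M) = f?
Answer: -6556/5 + 656*√3 ≈ -174.97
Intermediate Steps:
p(k, n) = -16 + 4*√(1 + n)
D(P) = -16 + 4*√(1 + P)
c(G) = (-3 + G)/(2*G) (c(G) = (-3 + G)/((2*G)) = (-3 + G)*(1/(2*G)) = (-3 + G)/(2*G))
c(w(-5, 5)) + D(11)*82 = (½)*(-3 - 5)/(-5) + (-16 + 4*√(1 + 11))*82 = (½)*(-⅕)*(-8) + (-16 + 4*√12)*82 = ⅘ + (-16 + 4*(2*√3))*82 = ⅘ + (-16 + 8*√3)*82 = ⅘ + (-1312 + 656*√3) = -6556/5 + 656*√3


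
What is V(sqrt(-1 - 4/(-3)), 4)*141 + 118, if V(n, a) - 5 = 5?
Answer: 1528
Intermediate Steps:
V(n, a) = 10 (V(n, a) = 5 + 5 = 10)
V(sqrt(-1 - 4/(-3)), 4)*141 + 118 = 10*141 + 118 = 1410 + 118 = 1528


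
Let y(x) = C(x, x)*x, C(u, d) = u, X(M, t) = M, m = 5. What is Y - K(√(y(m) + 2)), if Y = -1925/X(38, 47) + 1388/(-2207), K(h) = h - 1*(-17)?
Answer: -5726941/83866 - 3*√3 ≈ -73.483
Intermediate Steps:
y(x) = x² (y(x) = x*x = x²)
K(h) = 17 + h (K(h) = h + 17 = 17 + h)
Y = -4301219/83866 (Y = -1925/38 + 1388/(-2207) = -1925*1/38 + 1388*(-1/2207) = -1925/38 - 1388/2207 = -4301219/83866 ≈ -51.287)
Y - K(√(y(m) + 2)) = -4301219/83866 - (17 + √(5² + 2)) = -4301219/83866 - (17 + √(25 + 2)) = -4301219/83866 - (17 + √27) = -4301219/83866 - (17 + 3*√3) = -4301219/83866 + (-17 - 3*√3) = -5726941/83866 - 3*√3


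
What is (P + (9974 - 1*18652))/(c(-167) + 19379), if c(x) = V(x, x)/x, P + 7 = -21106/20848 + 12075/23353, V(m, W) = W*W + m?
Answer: -2114324645729/4677052714136 ≈ -0.45206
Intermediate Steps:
V(m, W) = m + W² (V(m, W) = W² + m = m + W²)
P = -1824596113/243431672 (P = -7 + (-21106/20848 + 12075/23353) = -7 + (-21106*1/20848 + 12075*(1/23353)) = -7 + (-10553/10424 + 12075/23353) = -7 - 120574409/243431672 = -1824596113/243431672 ≈ -7.4953)
c(x) = (x + x²)/x
(P + (9974 - 1*18652))/(c(-167) + 19379) = (-1824596113/243431672 + (9974 - 1*18652))/((1 - 167) + 19379) = (-1824596113/243431672 + (9974 - 18652))/(-166 + 19379) = (-1824596113/243431672 - 8678)/19213 = -2114324645729/243431672*1/19213 = -2114324645729/4677052714136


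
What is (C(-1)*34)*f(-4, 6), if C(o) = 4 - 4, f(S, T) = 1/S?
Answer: 0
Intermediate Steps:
C(o) = 0
(C(-1)*34)*f(-4, 6) = (0*34)/(-4) = 0*(-¼) = 0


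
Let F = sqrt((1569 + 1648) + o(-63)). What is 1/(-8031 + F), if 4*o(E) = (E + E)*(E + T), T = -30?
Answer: -16062/128981629 - sqrt(24586)/128981629 ≈ -0.00012575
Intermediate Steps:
o(E) = E*(-30 + E)/2 (o(E) = ((E + E)*(E - 30))/4 = ((2*E)*(-30 + E))/4 = (2*E*(-30 + E))/4 = E*(-30 + E)/2)
F = sqrt(24586)/2 (F = sqrt((1569 + 1648) + (1/2)*(-63)*(-30 - 63)) = sqrt(3217 + (1/2)*(-63)*(-93)) = sqrt(3217 + 5859/2) = sqrt(12293/2) = sqrt(24586)/2 ≈ 78.400)
1/(-8031 + F) = 1/(-8031 + sqrt(24586)/2)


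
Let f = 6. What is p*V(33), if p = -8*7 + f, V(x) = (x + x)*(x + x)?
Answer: -217800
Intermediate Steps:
V(x) = 4*x**2 (V(x) = (2*x)*(2*x) = 4*x**2)
p = -50 (p = -8*7 + 6 = -56 + 6 = -50)
p*V(33) = -200*33**2 = -200*1089 = -50*4356 = -217800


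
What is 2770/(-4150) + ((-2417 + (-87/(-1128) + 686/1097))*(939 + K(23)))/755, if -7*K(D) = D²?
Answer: -125023694737077/45233226290 ≈ -2764.0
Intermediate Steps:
K(D) = -D²/7
2770/(-4150) + ((-2417 + (-87/(-1128) + 686/1097))*(939 + K(23)))/755 = 2770/(-4150) + ((-2417 + (-87/(-1128) + 686/1097))*(939 - ⅐*23²))/755 = 2770*(-1/4150) + ((-2417 + (-87*(-1/1128) + 686*(1/1097)))*(939 - ⅐*529))*(1/755) = -277/415 + ((-2417 + (29/376 + 686/1097))*(939 - 529/7))*(1/755) = -277/415 + ((-2417 + 289749/412472)*(6044/7))*(1/755) = -277/415 - 996655075/412472*6044/7*(1/755) = -277/415 - 1505945818325/721826*1/755 = -277/415 - 301189163665/108995726 = -125023694737077/45233226290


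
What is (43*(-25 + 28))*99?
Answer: 12771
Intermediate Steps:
(43*(-25 + 28))*99 = (43*3)*99 = 129*99 = 12771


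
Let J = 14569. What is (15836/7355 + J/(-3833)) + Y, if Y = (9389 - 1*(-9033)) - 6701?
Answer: 330388635908/28191715 ≈ 11719.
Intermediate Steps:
Y = 11721 (Y = (9389 + 9033) - 6701 = 18422 - 6701 = 11721)
(15836/7355 + J/(-3833)) + Y = (15836/7355 + 14569/(-3833)) + 11721 = (15836*(1/7355) + 14569*(-1/3833)) + 11721 = (15836/7355 - 14569/3833) + 11721 = -46455607/28191715 + 11721 = 330388635908/28191715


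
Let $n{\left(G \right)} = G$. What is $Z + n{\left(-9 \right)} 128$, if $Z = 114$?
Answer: $-1038$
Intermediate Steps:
$Z + n{\left(-9 \right)} 128 = 114 - 1152 = -1038$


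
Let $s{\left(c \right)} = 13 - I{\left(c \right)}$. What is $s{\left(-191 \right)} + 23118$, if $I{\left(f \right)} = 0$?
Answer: $23131$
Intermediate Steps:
$s{\left(c \right)} = 13$ ($s{\left(c \right)} = 13 - 0 = 13 + 0 = 13$)
$s{\left(-191 \right)} + 23118 = 13 + 23118 = 23131$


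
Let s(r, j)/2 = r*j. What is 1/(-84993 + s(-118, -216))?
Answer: -1/34017 ≈ -2.9397e-5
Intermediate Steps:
s(r, j) = 2*j*r (s(r, j) = 2*(r*j) = 2*(j*r) = 2*j*r)
1/(-84993 + s(-118, -216)) = 1/(-84993 + 2*(-216)*(-118)) = 1/(-84993 + 50976) = 1/(-34017) = -1/34017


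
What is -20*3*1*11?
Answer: -660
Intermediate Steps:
-20*3*1*11 = -60*11 = -660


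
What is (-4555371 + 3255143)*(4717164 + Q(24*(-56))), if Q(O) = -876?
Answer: -6132249713664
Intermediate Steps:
(-4555371 + 3255143)*(4717164 + Q(24*(-56))) = (-4555371 + 3255143)*(4717164 - 876) = -1300228*4716288 = -6132249713664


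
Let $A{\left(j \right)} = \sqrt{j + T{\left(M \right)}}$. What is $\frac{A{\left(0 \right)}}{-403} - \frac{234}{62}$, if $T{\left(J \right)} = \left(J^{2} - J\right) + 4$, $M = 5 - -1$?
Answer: $- \frac{117}{31} - \frac{\sqrt{34}}{403} \approx -3.7887$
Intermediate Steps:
$M = 6$ ($M = 5 + 1 = 6$)
$T{\left(J \right)} = 4 + J^{2} - J$
$A{\left(j \right)} = \sqrt{34 + j}$ ($A{\left(j \right)} = \sqrt{j + \left(4 + 6^{2} - 6\right)} = \sqrt{j + \left(4 + 36 - 6\right)} = \sqrt{j + 34} = \sqrt{34 + j}$)
$\frac{A{\left(0 \right)}}{-403} - \frac{234}{62} = \frac{\sqrt{34 + 0}}{-403} - \frac{234}{62} = \sqrt{34} \left(- \frac{1}{403}\right) - \frac{117}{31} = - \frac{\sqrt{34}}{403} - \frac{117}{31} = - \frac{117}{31} - \frac{\sqrt{34}}{403}$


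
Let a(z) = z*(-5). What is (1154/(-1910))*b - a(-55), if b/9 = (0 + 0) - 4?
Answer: -241853/955 ≈ -253.25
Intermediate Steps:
a(z) = -5*z
b = -36 (b = 9*((0 + 0) - 4) = 9*(0 - 4) = 9*(-4) = -36)
(1154/(-1910))*b - a(-55) = (1154/(-1910))*(-36) - (-5)*(-55) = (1154*(-1/1910))*(-36) - 1*275 = -577/955*(-36) - 275 = 20772/955 - 275 = -241853/955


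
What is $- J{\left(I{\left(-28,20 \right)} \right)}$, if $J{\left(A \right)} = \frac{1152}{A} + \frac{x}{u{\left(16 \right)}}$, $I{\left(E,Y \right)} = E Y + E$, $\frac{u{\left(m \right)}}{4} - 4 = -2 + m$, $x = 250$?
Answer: $- \frac{2669}{1764} \approx -1.513$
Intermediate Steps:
$u{\left(m \right)} = 8 + 4 m$ ($u{\left(m \right)} = 16 + 4 \left(-2 + m\right) = 16 + \left(-8 + 4 m\right) = 8 + 4 m$)
$I{\left(E,Y \right)} = E + E Y$
$J{\left(A \right)} = \frac{125}{36} + \frac{1152}{A}$ ($J{\left(A \right)} = \frac{1152}{A} + \frac{250}{8 + 4 \cdot 16} = \frac{1152}{A} + \frac{250}{8 + 64} = \frac{1152}{A} + \frac{250}{72} = \frac{1152}{A} + 250 \cdot \frac{1}{72} = \frac{1152}{A} + \frac{125}{36} = \frac{125}{36} + \frac{1152}{A}$)
$- J{\left(I{\left(-28,20 \right)} \right)} = - (\frac{125}{36} + \frac{1152}{\left(-28\right) \left(1 + 20\right)}) = - (\frac{125}{36} + \frac{1152}{\left(-28\right) 21}) = - (\frac{125}{36} + \frac{1152}{-588}) = - (\frac{125}{36} + 1152 \left(- \frac{1}{588}\right)) = - (\frac{125}{36} - \frac{96}{49}) = \left(-1\right) \frac{2669}{1764} = - \frac{2669}{1764}$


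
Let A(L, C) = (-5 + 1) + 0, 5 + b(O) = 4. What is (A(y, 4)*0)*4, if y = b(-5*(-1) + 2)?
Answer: 0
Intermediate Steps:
b(O) = -1 (b(O) = -5 + 4 = -1)
y = -1
A(L, C) = -4 (A(L, C) = -4 + 0 = -4)
(A(y, 4)*0)*4 = -4*0*4 = 0*4 = 0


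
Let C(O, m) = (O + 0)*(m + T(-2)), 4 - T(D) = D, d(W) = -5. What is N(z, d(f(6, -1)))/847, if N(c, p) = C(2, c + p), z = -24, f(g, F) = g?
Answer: -46/847 ≈ -0.054309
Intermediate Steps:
T(D) = 4 - D
C(O, m) = O*(6 + m) (C(O, m) = (O + 0)*(m + (4 - 1*(-2))) = O*(m + (4 + 2)) = O*(m + 6) = O*(6 + m))
N(c, p) = 12 + 2*c + 2*p (N(c, p) = 2*(6 + (c + p)) = 2*(6 + c + p) = 12 + 2*c + 2*p)
N(z, d(f(6, -1)))/847 = (12 + 2*(-24) + 2*(-5))/847 = (12 - 48 - 10)*(1/847) = -46*1/847 = -46/847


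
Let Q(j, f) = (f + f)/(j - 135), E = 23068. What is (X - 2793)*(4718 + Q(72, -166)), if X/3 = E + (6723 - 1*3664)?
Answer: 7497472936/21 ≈ 3.5702e+8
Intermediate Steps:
X = 78381 (X = 3*(23068 + (6723 - 1*3664)) = 3*(23068 + (6723 - 3664)) = 3*(23068 + 3059) = 3*26127 = 78381)
Q(j, f) = 2*f/(-135 + j) (Q(j, f) = (2*f)/(-135 + j) = 2*f/(-135 + j))
(X - 2793)*(4718 + Q(72, -166)) = (78381 - 2793)*(4718 + 2*(-166)/(-135 + 72)) = 75588*(4718 + 2*(-166)/(-63)) = 75588*(4718 + 2*(-166)*(-1/63)) = 75588*(4718 + 332/63) = 75588*(297566/63) = 7497472936/21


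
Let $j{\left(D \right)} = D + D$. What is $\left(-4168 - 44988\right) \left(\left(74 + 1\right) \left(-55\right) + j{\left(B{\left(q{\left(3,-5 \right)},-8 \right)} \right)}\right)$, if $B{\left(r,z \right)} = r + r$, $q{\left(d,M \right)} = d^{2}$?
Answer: $200998884$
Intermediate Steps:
$B{\left(r,z \right)} = 2 r$
$j{\left(D \right)} = 2 D$
$\left(-4168 - 44988\right) \left(\left(74 + 1\right) \left(-55\right) + j{\left(B{\left(q{\left(3,-5 \right)},-8 \right)} \right)}\right) = \left(-4168 - 44988\right) \left(\left(74 + 1\right) \left(-55\right) + 2 \cdot 2 \cdot 3^{2}\right) = - 49156 \left(75 \left(-55\right) + 2 \cdot 2 \cdot 9\right) = - 49156 \left(-4125 + 2 \cdot 18\right) = - 49156 \left(-4125 + 36\right) = \left(-49156\right) \left(-4089\right) = 200998884$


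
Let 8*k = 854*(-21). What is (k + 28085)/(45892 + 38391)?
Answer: 103373/337132 ≈ 0.30662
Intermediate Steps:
k = -8967/4 (k = (854*(-21))/8 = (⅛)*(-17934) = -8967/4 ≈ -2241.8)
(k + 28085)/(45892 + 38391) = (-8967/4 + 28085)/(45892 + 38391) = (103373/4)/84283 = (103373/4)*(1/84283) = 103373/337132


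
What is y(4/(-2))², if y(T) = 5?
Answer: 25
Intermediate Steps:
y(4/(-2))² = 5² = 25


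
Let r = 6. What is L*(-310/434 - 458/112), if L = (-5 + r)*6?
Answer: -807/28 ≈ -28.821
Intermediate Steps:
L = 6 (L = (-5 + 6)*6 = 1*6 = 6)
L*(-310/434 - 458/112) = 6*(-310/434 - 458/112) = 6*(-310*1/434 - 458*1/112) = 6*(-5/7 - 229/56) = 6*(-269/56) = -807/28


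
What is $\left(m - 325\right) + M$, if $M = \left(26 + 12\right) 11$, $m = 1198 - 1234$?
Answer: $57$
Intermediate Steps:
$m = -36$ ($m = 1198 - 1234 = -36$)
$M = 418$ ($M = 38 \cdot 11 = 418$)
$\left(m - 325\right) + M = \left(-36 - 325\right) + 418 = -361 + 418 = 57$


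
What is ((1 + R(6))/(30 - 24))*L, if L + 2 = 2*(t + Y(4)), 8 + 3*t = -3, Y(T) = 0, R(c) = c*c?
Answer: -518/9 ≈ -57.556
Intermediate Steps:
R(c) = c²
t = -11/3 (t = -8/3 + (⅓)*(-3) = -8/3 - 1 = -11/3 ≈ -3.6667)
L = -28/3 (L = -2 + 2*(-11/3 + 0) = -2 + 2*(-11/3) = -2 - 22/3 = -28/3 ≈ -9.3333)
((1 + R(6))/(30 - 24))*L = ((1 + 6²)/(30 - 24))*(-28/3) = ((1 + 36)/6)*(-28/3) = (37*(⅙))*(-28/3) = (37/6)*(-28/3) = -518/9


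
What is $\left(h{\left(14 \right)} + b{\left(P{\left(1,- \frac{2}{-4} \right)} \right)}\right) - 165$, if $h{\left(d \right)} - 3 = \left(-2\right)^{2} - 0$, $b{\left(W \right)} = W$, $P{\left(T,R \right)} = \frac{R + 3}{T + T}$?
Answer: $- \frac{625}{4} \approx -156.25$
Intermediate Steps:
$P{\left(T,R \right)} = \frac{3 + R}{2 T}$
$h{\left(d \right)} = 7$ ($h{\left(d \right)} = 3 + \left(\left(-2\right)^{2} - 0\right) = 3 + \left(4 + 0\right) = 3 + 4 = 7$)
$\left(h{\left(14 \right)} + b{\left(P{\left(1,- \frac{2}{-4} \right)} \right)}\right) - 165 = \left(7 + \frac{3 - \frac{2}{-4}}{2 \cdot 1}\right) - 165 = \left(7 + \frac{1}{2} \cdot 1 \left(3 - - \frac{1}{2}\right)\right) - 165 = \left(7 + \frac{1}{2} \cdot 1 \left(3 + \frac{1}{2}\right)\right) - 165 = \left(7 + \frac{1}{2} \cdot 1 \cdot \frac{7}{2}\right) - 165 = \left(7 + \frac{7}{4}\right) - 165 = \frac{35}{4} - 165 = - \frac{625}{4}$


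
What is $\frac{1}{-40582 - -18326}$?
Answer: $- \frac{1}{22256} \approx -4.4932 \cdot 10^{-5}$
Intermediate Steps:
$\frac{1}{-40582 - -18326} = \frac{1}{-40582 + 18326} = \frac{1}{-22256} = - \frac{1}{22256}$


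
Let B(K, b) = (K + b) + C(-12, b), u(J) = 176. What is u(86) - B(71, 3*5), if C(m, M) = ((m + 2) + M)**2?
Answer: 65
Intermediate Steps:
C(m, M) = (2 + M + m)**2 (C(m, M) = ((2 + m) + M)**2 = (2 + M + m)**2)
B(K, b) = K + b + (-10 + b)**2 (B(K, b) = (K + b) + (2 + b - 12)**2 = (K + b) + (-10 + b)**2 = K + b + (-10 + b)**2)
u(86) - B(71, 3*5) = 176 - (71 + 3*5 + (-10 + 3*5)**2) = 176 - (71 + 15 + (-10 + 15)**2) = 176 - (71 + 15 + 5**2) = 176 - (71 + 15 + 25) = 176 - 1*111 = 176 - 111 = 65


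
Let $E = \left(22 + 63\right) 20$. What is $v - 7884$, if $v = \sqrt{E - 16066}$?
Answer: $-7884 + i \sqrt{14366} \approx -7884.0 + 119.86 i$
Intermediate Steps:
$E = 1700$ ($E = 85 \cdot 20 = 1700$)
$v = i \sqrt{14366}$ ($v = \sqrt{1700 - 16066} = \sqrt{-14366} = i \sqrt{14366} \approx 119.86 i$)
$v - 7884 = i \sqrt{14366} - 7884 = -7884 + i \sqrt{14366}$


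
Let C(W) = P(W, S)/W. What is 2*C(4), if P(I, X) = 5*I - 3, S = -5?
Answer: 17/2 ≈ 8.5000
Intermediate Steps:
P(I, X) = -3 + 5*I
C(W) = (-3 + 5*W)/W
2*C(4) = 2*(5 - 3/4) = 2*(5 - 3*¼) = 2*(5 - ¾) = 2*(17/4) = 17/2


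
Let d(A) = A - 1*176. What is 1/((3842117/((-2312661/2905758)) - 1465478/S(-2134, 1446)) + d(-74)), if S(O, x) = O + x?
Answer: -265185128/1279670170689835 ≈ -2.0723e-7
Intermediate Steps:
d(A) = -176 + A (d(A) = A - 176 = -176 + A)
1/((3842117/((-2312661/2905758)) - 1465478/S(-2134, 1446)) + d(-74)) = 1/((3842117/((-2312661/2905758)) - 1465478/(-2134 + 1446)) + (-176 - 74)) = 1/((3842117/((-2312661*1/2905758)) - 1465478/(-688)) - 250) = 1/((3842117/(-770887/968586) - 1465478*(-1/688)) - 250) = 1/((3842117*(-968586/770887) + 732739/344) - 250) = 1/((-3721420736562/770887 + 732739/344) - 250) = 1/(-1279603874407835/265185128 - 250) = 1/(-1279670170689835/265185128) = -265185128/1279670170689835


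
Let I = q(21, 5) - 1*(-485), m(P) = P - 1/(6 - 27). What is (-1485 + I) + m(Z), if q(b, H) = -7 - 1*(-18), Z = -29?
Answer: -21377/21 ≈ -1018.0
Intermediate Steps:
q(b, H) = 11 (q(b, H) = -7 + 18 = 11)
m(P) = 1/21 + P (m(P) = P - 1/(-21) = P - 1*(-1/21) = P + 1/21 = 1/21 + P)
I = 496 (I = 11 - 1*(-485) = 11 + 485 = 496)
(-1485 + I) + m(Z) = (-1485 + 496) + (1/21 - 29) = -989 - 608/21 = -21377/21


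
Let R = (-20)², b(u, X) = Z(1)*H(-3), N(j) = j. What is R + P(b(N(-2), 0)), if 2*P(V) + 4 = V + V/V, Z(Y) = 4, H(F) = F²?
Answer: 833/2 ≈ 416.50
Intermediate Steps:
b(u, X) = 36 (b(u, X) = 4*(-3)² = 4*9 = 36)
P(V) = -3/2 + V/2 (P(V) = -2 + (V + V/V)/2 = -2 + (V + 1)/2 = -2 + (1 + V)/2 = -2 + (½ + V/2) = -3/2 + V/2)
R = 400
R + P(b(N(-2), 0)) = 400 + (-3/2 + (½)*36) = 400 + (-3/2 + 18) = 400 + 33/2 = 833/2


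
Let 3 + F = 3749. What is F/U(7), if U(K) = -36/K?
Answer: -13111/18 ≈ -728.39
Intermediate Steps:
F = 3746 (F = -3 + 3749 = 3746)
F/U(7) = 3746/((-36/7)) = 3746/((-36*⅐)) = 3746/(-36/7) = 3746*(-7/36) = -13111/18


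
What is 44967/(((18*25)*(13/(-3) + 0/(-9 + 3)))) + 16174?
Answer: 807547/50 ≈ 16151.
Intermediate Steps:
44967/(((18*25)*(13/(-3) + 0/(-9 + 3)))) + 16174 = 44967/((450*(13*(-⅓) + 0/(-6)))) + 16174 = 44967/((450*(-13/3 + 0*(-⅙)))) + 16174 = 44967/((450*(-13/3 + 0))) + 16174 = 44967/((450*(-13/3))) + 16174 = 44967/(-1950) + 16174 = 44967*(-1/1950) + 16174 = -1153/50 + 16174 = 807547/50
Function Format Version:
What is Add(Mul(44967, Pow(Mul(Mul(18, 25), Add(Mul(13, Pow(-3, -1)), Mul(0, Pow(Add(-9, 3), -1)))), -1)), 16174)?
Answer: Rational(807547, 50) ≈ 16151.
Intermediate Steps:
Add(Mul(44967, Pow(Mul(Mul(18, 25), Add(Mul(13, Pow(-3, -1)), Mul(0, Pow(Add(-9, 3), -1)))), -1)), 16174) = Add(Mul(44967, Pow(Mul(450, Add(Mul(13, Rational(-1, 3)), Mul(0, Pow(-6, -1)))), -1)), 16174) = Add(Mul(44967, Pow(Mul(450, Add(Rational(-13, 3), Mul(0, Rational(-1, 6)))), -1)), 16174) = Add(Mul(44967, Pow(Mul(450, Add(Rational(-13, 3), 0)), -1)), 16174) = Add(Mul(44967, Pow(Mul(450, Rational(-13, 3)), -1)), 16174) = Add(Mul(44967, Pow(-1950, -1)), 16174) = Add(Mul(44967, Rational(-1, 1950)), 16174) = Add(Rational(-1153, 50), 16174) = Rational(807547, 50)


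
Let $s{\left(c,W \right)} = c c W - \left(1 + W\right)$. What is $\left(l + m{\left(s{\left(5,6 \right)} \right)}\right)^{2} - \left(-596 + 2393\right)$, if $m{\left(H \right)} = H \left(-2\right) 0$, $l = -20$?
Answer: $-1397$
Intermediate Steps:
$s{\left(c,W \right)} = -1 - W + W c^{2}$ ($s{\left(c,W \right)} = c^{2} W - \left(1 + W\right) = W c^{2} - \left(1 + W\right) = -1 - W + W c^{2}$)
$m{\left(H \right)} = 0$ ($m{\left(H \right)} = - 2 H 0 = 0$)
$\left(l + m{\left(s{\left(5,6 \right)} \right)}\right)^{2} - \left(-596 + 2393\right) = \left(-20 + 0\right)^{2} - \left(-596 + 2393\right) = \left(-20\right)^{2} - 1797 = 400 - 1797 = -1397$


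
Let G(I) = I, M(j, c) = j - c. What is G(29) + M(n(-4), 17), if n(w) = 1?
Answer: 13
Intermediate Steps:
G(29) + M(n(-4), 17) = 29 + (1 - 1*17) = 29 + (1 - 17) = 29 - 16 = 13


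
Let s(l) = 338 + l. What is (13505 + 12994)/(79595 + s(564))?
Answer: 26499/80497 ≈ 0.32919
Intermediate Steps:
(13505 + 12994)/(79595 + s(564)) = (13505 + 12994)/(79595 + (338 + 564)) = 26499/(79595 + 902) = 26499/80497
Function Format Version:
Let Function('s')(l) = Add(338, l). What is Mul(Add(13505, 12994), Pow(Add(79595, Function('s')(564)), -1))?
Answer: Rational(26499, 80497) ≈ 0.32919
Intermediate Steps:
Mul(Add(13505, 12994), Pow(Add(79595, Function('s')(564)), -1)) = Mul(Add(13505, 12994), Pow(Add(79595, Add(338, 564)), -1)) = Mul(26499, Pow(Add(79595, 902), -1)) = Mul(26499, Pow(80497, -1)) = Mul(26499, Rational(1, 80497)) = Rational(26499, 80497)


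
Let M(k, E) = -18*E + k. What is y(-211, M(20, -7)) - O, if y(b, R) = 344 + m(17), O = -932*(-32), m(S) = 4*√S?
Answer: -29480 + 4*√17 ≈ -29464.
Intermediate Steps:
M(k, E) = k - 18*E
O = 29824
y(b, R) = 344 + 4*√17
y(-211, M(20, -7)) - O = (344 + 4*√17) - 1*29824 = (344 + 4*√17) - 29824 = -29480 + 4*√17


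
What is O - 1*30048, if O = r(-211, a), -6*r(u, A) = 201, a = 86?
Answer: -60163/2 ≈ -30082.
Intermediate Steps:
r(u, A) = -67/2 (r(u, A) = -⅙*201 = -67/2)
O = -67/2 ≈ -33.500
O - 1*30048 = -67/2 - 1*30048 = -67/2 - 30048 = -60163/2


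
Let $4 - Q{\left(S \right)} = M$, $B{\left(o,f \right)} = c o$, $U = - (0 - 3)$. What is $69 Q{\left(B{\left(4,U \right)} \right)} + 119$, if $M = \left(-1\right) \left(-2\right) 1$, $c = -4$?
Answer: $257$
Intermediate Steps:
$U = 3$ ($U = \left(-1\right) \left(-3\right) = 3$)
$B{\left(o,f \right)} = - 4 o$
$M = 2$ ($M = 2 \cdot 1 = 2$)
$Q{\left(S \right)} = 2$ ($Q{\left(S \right)} = 4 - 2 = 2$)
$69 Q{\left(B{\left(4,U \right)} \right)} + 119 = 69 \cdot 2 + 119 = 138 + 119 = 257$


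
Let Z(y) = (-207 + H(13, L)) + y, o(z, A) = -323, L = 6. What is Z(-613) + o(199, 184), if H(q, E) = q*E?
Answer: -1065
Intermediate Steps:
H(q, E) = E*q
Z(y) = -129 + y (Z(y) = (-207 + 6*13) + y = (-207 + 78) + y = -129 + y)
Z(-613) + o(199, 184) = (-129 - 613) - 323 = -742 - 323 = -1065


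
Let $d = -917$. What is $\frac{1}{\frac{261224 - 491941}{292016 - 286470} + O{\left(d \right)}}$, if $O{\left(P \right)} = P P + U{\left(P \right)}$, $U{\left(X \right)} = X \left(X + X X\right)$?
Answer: $- \frac{5546}{4267167141227} \approx -1.2997 \cdot 10^{-9}$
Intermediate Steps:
$U{\left(X \right)} = X \left(X + X^{2}\right)$
$O{\left(P \right)} = P^{2} + P^{2} \left(1 + P\right)$ ($O{\left(P \right)} = P P + P^{2} \left(1 + P\right) = P^{2} + P^{2} \left(1 + P\right)$)
$\frac{1}{\frac{261224 - 491941}{292016 - 286470} + O{\left(d \right)}} = \frac{1}{\frac{261224 - 491941}{292016 - 286470} + \left(-917\right)^{2} \left(2 - 917\right)} = \frac{1}{- \frac{230717}{5546} + 840889 \left(-915\right)} = \frac{1}{\left(-230717\right) \frac{1}{5546} - 769413435} = \frac{1}{- \frac{230717}{5546} - 769413435} = \frac{1}{- \frac{4267167141227}{5546}} = - \frac{5546}{4267167141227}$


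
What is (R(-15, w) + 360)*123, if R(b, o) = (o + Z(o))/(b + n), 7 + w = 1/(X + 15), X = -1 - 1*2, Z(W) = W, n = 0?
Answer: 1331803/30 ≈ 44393.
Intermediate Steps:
X = -3 (X = -1 - 2 = -3)
w = -83/12 (w = -7 + 1/(-3 + 15) = -7 + 1/12 = -83/12 ≈ -6.9167)
R(b, o) = 2*o/b (R(b, o) = (o + o)/(b + 0) = (2*o)/b = 2*o/b)
(R(-15, w) + 360)*123 = (2*(-83/12)/(-15) + 360)*123 = (2*(-83/12)*(-1/15) + 360)*123 = (83/90 + 360)*123 = (32483/90)*123 = 1331803/30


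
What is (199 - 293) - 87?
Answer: -181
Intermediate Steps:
(199 - 293) - 87 = -94 - 87 = -181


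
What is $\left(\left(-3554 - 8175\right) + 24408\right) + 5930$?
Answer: $18609$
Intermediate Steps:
$\left(\left(-3554 - 8175\right) + 24408\right) + 5930 = \left(-11729 + 24408\right) + 5930 = 12679 + 5930 = 18609$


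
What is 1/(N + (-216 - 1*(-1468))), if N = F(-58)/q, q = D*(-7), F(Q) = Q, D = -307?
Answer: 2149/2690490 ≈ 0.00079874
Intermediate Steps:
q = 2149 (q = -307*(-7) = 2149)
N = -58/2149 ≈ -0.026989
1/(N + (-216 - 1*(-1468))) = 1/(-58/2149 + (-216 - 1*(-1468))) = 1/(-58/2149 + (-216 + 1468)) = 1/(-58/2149 + 1252) = 1/(2690490/2149) = 2149/2690490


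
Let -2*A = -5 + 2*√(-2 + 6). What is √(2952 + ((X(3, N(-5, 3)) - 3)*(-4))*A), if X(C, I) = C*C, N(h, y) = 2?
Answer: 14*√15 ≈ 54.222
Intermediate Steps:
X(C, I) = C²
A = ½ (A = -(-5 + 2*√(-2 + 6))/2 = -(-5 + 2*√4)/2 = -(-5 + 2*2)/2 = -(-5 + 4)/2 = -½*(-1) = ½ ≈ 0.50000)
√(2952 + ((X(3, N(-5, 3)) - 3)*(-4))*A) = √(2952 + ((3² - 3)*(-4))*(½)) = √(2952 + ((9 - 3)*(-4))*(½)) = √(2952 + (6*(-4))*(½)) = √(2952 - 24*½) = √(2952 - 12) = √2940 = 14*√15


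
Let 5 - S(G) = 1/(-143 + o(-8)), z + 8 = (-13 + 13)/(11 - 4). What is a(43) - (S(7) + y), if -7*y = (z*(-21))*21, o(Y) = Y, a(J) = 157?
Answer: 99055/151 ≈ 655.99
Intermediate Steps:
z = -8 (z = -8 + (-13 + 13)/(11 - 4) = -8 + 0/7 = -8 + 0*(1/7) = -8 + 0 = -8)
S(G) = 756/151 (S(G) = 5 - 1/(-143 - 8) = 5 - 1/(-151) = 5 - 1*(-1/151) = 5 + 1/151 = 756/151)
y = -504 (y = -(-8*(-21))*21/7 = -24*21 = -1/7*3528 = -504)
a(43) - (S(7) + y) = 157 - (756/151 - 504) = 157 - 1*(-75348/151) = 157 + 75348/151 = 99055/151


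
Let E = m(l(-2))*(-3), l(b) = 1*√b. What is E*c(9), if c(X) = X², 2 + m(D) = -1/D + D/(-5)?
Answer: 486 - 729*I*√2/10 ≈ 486.0 - 103.1*I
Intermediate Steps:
l(b) = √b
m(D) = -2 - 1/D - D/5 (m(D) = -2 + (-1/D + D/(-5)) = -2 + (-1/D + D*(-⅕)) = -2 + (-1/D - D/5) = -2 - 1/D - D/5)
E = 6 - 9*I*√2/10 (E = (-2 - 1/(√(-2)) - I*√2/5)*(-3) = (-2 - 1/(I*√2) - I*√2/5)*(-3) = (-2 - (-1)*I*√2/2 - I*√2/5)*(-3) = (-2 + I*√2/2 - I*√2/5)*(-3) = (-2 + 3*I*√2/10)*(-3) = 6 - 9*I*√2/10 ≈ 6.0 - 1.2728*I)
E*c(9) = (6 - 9*I*√2/10)*9² = (6 - 9*I*√2/10)*81 = 486 - 729*I*√2/10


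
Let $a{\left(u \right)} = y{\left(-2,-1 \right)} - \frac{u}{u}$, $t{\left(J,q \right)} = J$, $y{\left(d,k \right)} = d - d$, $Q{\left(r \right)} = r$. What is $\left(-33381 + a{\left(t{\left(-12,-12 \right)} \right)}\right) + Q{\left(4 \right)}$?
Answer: $-33378$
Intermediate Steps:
$y{\left(d,k \right)} = 0$
$a{\left(u \right)} = -1$ ($a{\left(u \right)} = 0 - \frac{u}{u} = 0 - 1 = -1$)
$\left(-33381 + a{\left(t{\left(-12,-12 \right)} \right)}\right) + Q{\left(4 \right)} = \left(-33381 - 1\right) + 4 = -33382 + 4 = -33378$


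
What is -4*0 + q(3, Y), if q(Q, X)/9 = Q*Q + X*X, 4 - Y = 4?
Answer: 81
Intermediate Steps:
Y = 0 (Y = 4 - 1*4 = 4 - 4 = 0)
q(Q, X) = 9*Q² + 9*X² (q(Q, X) = 9*(Q*Q + X*X) = 9*(Q² + X²) = 9*Q² + 9*X²)
-4*0 + q(3, Y) = -4*0 + (9*3² + 9*0²) = 0 + (9*9 + 9*0) = 0 + (81 + 0) = 0 + 81 = 81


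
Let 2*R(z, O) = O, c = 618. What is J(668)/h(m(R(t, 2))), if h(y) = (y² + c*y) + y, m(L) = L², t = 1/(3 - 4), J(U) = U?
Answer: 167/155 ≈ 1.0774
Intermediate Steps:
t = -1 (t = 1/(-1) = -1)
R(z, O) = O/2
h(y) = y² + 619*y (h(y) = (y² + 618*y) + y = y² + 619*y)
J(668)/h(m(R(t, 2))) = 668/((((½)*2)²*(619 + ((½)*2)²))) = 668/((1²*(619 + 1²))) = 668/((1*(619 + 1))) = 668/((1*620)) = 668/620 = 668*(1/620) = 167/155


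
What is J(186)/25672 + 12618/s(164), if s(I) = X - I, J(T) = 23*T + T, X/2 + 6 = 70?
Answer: -2248393/6418 ≈ -350.33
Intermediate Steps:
X = 128 (X = -12 + 2*70 = -12 + 140 = 128)
J(T) = 24*T
s(I) = 128 - I
J(186)/25672 + 12618/s(164) = (24*186)/25672 + 12618/(128 - 1*164) = 4464*(1/25672) + 12618/(128 - 164) = 558/3209 + 12618/(-36) = 558/3209 + 12618*(-1/36) = 558/3209 - 701/2 = -2248393/6418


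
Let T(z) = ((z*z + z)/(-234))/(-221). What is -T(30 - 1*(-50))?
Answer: -360/2873 ≈ -0.12530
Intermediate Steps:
T(z) = z/51714 + z²/51714 (T(z) = ((z² + z)*(-1/234))*(-1/221) = ((z + z²)*(-1/234))*(-1/221) = (-z/234 - z²/234)*(-1/221) = z/51714 + z²/51714)
-T(30 - 1*(-50)) = -(30 - 1*(-50))*(1 + (30 - 1*(-50)))/51714 = -(30 + 50)*(1 + (30 + 50))/51714 = -80*(1 + 80)/51714 = -80*81/51714 = -1*360/2873 = -360/2873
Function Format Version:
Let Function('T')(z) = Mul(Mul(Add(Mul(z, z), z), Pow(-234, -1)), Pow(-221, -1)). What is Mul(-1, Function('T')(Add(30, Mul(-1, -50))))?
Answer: Rational(-360, 2873) ≈ -0.12530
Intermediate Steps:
Function('T')(z) = Add(Mul(Rational(1, 51714), z), Mul(Rational(1, 51714), Pow(z, 2))) (Function('T')(z) = Mul(Mul(Add(Pow(z, 2), z), Rational(-1, 234)), Rational(-1, 221)) = Mul(Mul(Add(z, Pow(z, 2)), Rational(-1, 234)), Rational(-1, 221)) = Mul(Add(Mul(Rational(-1, 234), z), Mul(Rational(-1, 234), Pow(z, 2))), Rational(-1, 221)) = Add(Mul(Rational(1, 51714), z), Mul(Rational(1, 51714), Pow(z, 2))))
Mul(-1, Function('T')(Add(30, Mul(-1, -50)))) = Mul(-1, Mul(Rational(1, 51714), Add(30, Mul(-1, -50)), Add(1, Add(30, Mul(-1, -50))))) = Mul(-1, Mul(Rational(1, 51714), Add(30, 50), Add(1, Add(30, 50)))) = Mul(-1, Mul(Rational(1, 51714), 80, Add(1, 80))) = Mul(-1, Mul(Rational(1, 51714), 80, 81)) = Mul(-1, Rational(360, 2873)) = Rational(-360, 2873)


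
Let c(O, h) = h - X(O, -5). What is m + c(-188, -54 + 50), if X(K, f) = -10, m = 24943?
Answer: 24949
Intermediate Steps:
c(O, h) = 10 + h (c(O, h) = h - 1*(-10) = h + 10 = 10 + h)
m + c(-188, -54 + 50) = 24943 + (10 + (-54 + 50)) = 24943 + (10 - 4) = 24943 + 6 = 24949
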